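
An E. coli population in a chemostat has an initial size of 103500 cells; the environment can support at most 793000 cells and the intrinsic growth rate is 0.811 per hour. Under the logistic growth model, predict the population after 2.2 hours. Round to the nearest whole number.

374281 cells

A = (K − N₀)/N₀ = (793000 − 103500)/103500 = 6.6618.
N(t) = K/(1 + A·e^(−rt)) = 793000/(1 + 6.6618×e^(−0.811×2.2)).
e^(−1.784) = 0.16793; denominator = 1 + 6.6618×0.16793 = 2.1187.
N = 793000/2.1187 = 374281.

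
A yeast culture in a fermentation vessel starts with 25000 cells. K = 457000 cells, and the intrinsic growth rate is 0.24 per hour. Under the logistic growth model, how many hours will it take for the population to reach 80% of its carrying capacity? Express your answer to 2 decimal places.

17.65 hours

A = (K − N₀)/N₀ = (457000 − 25000)/25000 = 17.28.
Solve 457000/(1 + 17.28·e^(−0.24t)) = 365600: 1 + 17.28·e^(−0.24t) = 1.25, so e^(−0.24t) = 0.0144676.
−0.24·t = ln(0.0144676) = -4.2358, so t = 4.2358/0.24 = 17.649.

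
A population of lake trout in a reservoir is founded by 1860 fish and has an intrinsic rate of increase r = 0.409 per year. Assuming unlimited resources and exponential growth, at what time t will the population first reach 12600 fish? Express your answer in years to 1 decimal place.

Set N₀·e^(rt) = 12600: e^(0.409·t) = 12600/1860 = 6.7742.
0.409·t = ln(6.7742) = 1.9131, so t = 1.9131/0.409 = 4.6776.

4.7 years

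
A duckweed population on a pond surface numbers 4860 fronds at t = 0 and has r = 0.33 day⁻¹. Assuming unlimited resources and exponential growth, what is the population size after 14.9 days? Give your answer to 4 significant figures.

663800 fronds

N(t) = N₀·e^(rt) = 4860 × e^(0.33×14.9) = 4860 × e^4.917.
e^4.917 ≈ 136.59, so N ≈ 4860 × 136.59 = 663838.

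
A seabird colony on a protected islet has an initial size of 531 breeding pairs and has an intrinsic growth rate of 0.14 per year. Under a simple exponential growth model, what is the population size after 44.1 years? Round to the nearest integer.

N(t) = N₀·e^(rt) = 531 × e^(0.14×44.1) = 531 × e^6.174.
e^6.174 ≈ 480.1, so N ≈ 531 × 480.1 = 254935.

254935 breeding pairs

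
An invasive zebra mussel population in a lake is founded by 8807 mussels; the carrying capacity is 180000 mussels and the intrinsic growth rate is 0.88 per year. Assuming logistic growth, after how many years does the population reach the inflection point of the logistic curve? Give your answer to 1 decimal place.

3.4 years

Logistic growth is fastest at N = K/2 = 90000.
A = (K − N₀)/N₀ = 19.438. Set K/(1 + A·e^(−rt)) = K/2 → A·e^(−rt) = 1.
e^(−0.88t) = 1/19.438 = 0.0514449, so t = ln(19.438)/0.88 = 2.9672/0.88 = 3.3719.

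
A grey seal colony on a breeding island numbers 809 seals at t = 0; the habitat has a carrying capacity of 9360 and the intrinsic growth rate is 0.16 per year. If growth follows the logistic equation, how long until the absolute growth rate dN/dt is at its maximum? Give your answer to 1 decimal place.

Logistic growth is fastest at N = K/2 = 4680.
A = (K − N₀)/N₀ = 10.57. Set K/(1 + A·e^(−rt)) = K/2 → A·e^(−rt) = 1.
e^(−0.16t) = 1/10.57 = 0.0946088, so t = ln(10.57)/0.16 = 2.358/0.16 = 14.738.

14.7 years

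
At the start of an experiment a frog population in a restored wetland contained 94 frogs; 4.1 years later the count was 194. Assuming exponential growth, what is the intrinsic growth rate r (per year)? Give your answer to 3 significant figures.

0.177 per year

From N(t) = N₀·e^(rt): e^(r·4.1) = 194/94 = 2.0638.
r·4.1 = ln(2.0638) = 0.72456, so r = 0.72456/4.1 = 0.17672.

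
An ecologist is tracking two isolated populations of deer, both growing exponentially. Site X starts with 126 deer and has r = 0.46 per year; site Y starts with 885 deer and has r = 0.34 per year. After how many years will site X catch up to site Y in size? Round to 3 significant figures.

Set 126·e^(0.46t) = 885·e^(0.34t).
e^((0.46 − 0.34)t) = 885/126 → e^(0.12·t) = 7.0238.
0.12·t = ln(7.0238) = 1.9493, so t = 1.9493/0.12 = 16.244.

16.2 years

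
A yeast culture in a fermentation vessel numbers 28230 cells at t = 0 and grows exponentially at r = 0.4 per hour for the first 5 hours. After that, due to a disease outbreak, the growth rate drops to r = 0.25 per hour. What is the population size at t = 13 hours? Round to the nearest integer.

Phase 1: N(5) = 28230·e^(0.4×5) = 28230·e^2 = 208593.
Phase 2 runs for 13 − 5 = 8 hours at r = 0.25.
N(13) = 208593·e^(0.25×8) = 208593·e^2 = 1.541306×10^6.

1541306 cells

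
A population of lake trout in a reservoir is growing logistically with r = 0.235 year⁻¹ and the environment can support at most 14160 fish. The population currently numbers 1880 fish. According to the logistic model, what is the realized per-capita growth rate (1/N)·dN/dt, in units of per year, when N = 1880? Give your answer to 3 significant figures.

(1/N)·dN/dt = r(1 − N/K) = 0.235 × (1 − 1880/14160).
= 0.235 × 0.86723 = 0.2038.

0.204 per year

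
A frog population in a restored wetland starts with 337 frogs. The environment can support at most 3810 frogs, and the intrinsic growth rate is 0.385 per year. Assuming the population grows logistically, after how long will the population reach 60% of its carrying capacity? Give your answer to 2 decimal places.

A = (K − N₀)/N₀ = (3810 − 337)/337 = 10.306.
Solve 3810/(1 + 10.306·e^(−0.385t)) = 2286: 1 + 10.306·e^(−0.385t) = 1.6667, so e^(−0.385t) = 0.0646895.
−0.385·t = ln(0.0646895) = -2.7382, so t = 2.7382/0.385 = 7.1121.

7.11 years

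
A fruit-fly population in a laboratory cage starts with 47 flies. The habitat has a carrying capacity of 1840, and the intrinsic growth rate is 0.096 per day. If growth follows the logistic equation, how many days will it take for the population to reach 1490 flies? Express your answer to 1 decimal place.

53.0 days

A = (K − N₀)/N₀ = (1840 − 47)/47 = 38.149.
Solve 1840/(1 + 38.149·e^(−0.096t)) = 1490: 1 + 38.149·e^(−0.096t) = 1.2349, so e^(−0.096t) = 0.00615743.
−0.096·t = ln(0.00615743) = -5.0901, so t = 5.0901/0.096 = 53.022.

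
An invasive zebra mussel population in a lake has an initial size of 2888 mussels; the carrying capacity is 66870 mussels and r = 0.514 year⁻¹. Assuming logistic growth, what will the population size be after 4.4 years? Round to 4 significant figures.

A = (K − N₀)/N₀ = (66870 − 2888)/2888 = 22.154.
N(t) = K/(1 + A·e^(−rt)) = 66870/(1 + 22.154×e^(−0.514×4.4)).
e^(−2.262) = 0.10418; denominator = 1 + 22.154×0.10418 = 3.3081.
N = 66870/3.3081 = 20213.8.

20210 mussels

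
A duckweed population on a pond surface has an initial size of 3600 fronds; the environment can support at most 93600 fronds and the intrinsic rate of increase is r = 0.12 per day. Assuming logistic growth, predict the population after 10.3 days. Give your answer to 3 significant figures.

A = (K − N₀)/N₀ = (93600 − 3600)/3600 = 25.
N(t) = K/(1 + A·e^(−rt)) = 93600/(1 + 25×e^(−0.12×10.3)).
e^(−1.236) = 0.29054; denominator = 1 + 25×0.29054 = 8.2636.
N = 93600/8.2636 = 11326.8.

11300 fronds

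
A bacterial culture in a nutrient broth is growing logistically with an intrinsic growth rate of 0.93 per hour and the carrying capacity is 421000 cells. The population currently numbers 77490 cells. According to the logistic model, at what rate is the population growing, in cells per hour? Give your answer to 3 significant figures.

dN/dt = rN(1 − N/K) = 0.93 × 77490 × (1 − 77490/421000).
1 − 77490/421000 = 0.81594; dN/dt = 0.93 × 77490 × 0.81594 = 58801.

58800 cells per hour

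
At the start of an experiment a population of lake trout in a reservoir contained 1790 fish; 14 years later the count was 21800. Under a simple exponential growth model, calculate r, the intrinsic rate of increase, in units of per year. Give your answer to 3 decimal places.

From N(t) = N₀·e^(rt): e^(r·14) = 21800/1790 = 12.179.
r·14 = ln(12.179) = 2.4997, so r = 2.4997/14 = 0.17855.

0.179 per year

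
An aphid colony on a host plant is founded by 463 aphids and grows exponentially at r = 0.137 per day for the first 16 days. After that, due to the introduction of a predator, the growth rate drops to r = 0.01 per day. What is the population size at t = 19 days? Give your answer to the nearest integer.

4272 aphids

Phase 1: N(16) = 463·e^(0.137×16) = 463·e^2.192 = 4145.29.
Phase 2 runs for 19 − 16 = 3 days at r = 0.01.
N(19) = 4145.29·e^(0.01×3) = 4145.29·e^0.03 = 4271.53.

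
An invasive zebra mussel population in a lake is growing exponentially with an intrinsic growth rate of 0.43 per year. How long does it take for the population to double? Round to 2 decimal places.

Doubling time t_d = ln(2)/r = 0.6931/0.43 = 1.612.

1.61 years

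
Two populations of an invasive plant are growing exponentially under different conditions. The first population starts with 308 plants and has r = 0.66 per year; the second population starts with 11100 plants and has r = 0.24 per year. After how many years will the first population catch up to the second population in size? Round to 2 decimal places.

8.53 years

Set 308·e^(0.66t) = 11100·e^(0.24t).
e^((0.66 − 0.24)t) = 11100/308 → e^(0.42·t) = 36.039.
0.42·t = ln(36.039) = 3.5846, so t = 3.5846/0.42 = 8.5348.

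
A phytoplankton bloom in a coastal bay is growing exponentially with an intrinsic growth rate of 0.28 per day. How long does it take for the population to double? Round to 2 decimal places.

Doubling time t_d = ln(2)/r = 0.6931/0.28 = 2.4755.

2.48 days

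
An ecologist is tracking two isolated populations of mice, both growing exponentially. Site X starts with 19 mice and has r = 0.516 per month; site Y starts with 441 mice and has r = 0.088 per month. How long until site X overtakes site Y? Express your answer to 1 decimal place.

7.3 months

Set 19·e^(0.516t) = 441·e^(0.088t).
e^((0.516 − 0.088)t) = 441/19 → e^(0.428·t) = 23.211.
0.428·t = ln(23.211) = 3.1446, so t = 3.1446/0.428 = 7.3472.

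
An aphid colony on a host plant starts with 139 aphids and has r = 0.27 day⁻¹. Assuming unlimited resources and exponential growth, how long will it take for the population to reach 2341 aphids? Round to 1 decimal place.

10.5 days

Set N₀·e^(rt) = 2341: e^(0.27·t) = 2341/139 = 16.842.
0.27·t = ln(16.842) = 2.8239, so t = 2.8239/0.27 = 10.459.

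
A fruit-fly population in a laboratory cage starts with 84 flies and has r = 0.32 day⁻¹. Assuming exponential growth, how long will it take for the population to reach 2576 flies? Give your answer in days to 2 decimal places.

Set N₀·e^(rt) = 2576: e^(0.32·t) = 2576/84 = 30.667.
0.32·t = ln(30.667) = 3.4232, so t = 3.4232/0.32 = 10.697.

10.70 days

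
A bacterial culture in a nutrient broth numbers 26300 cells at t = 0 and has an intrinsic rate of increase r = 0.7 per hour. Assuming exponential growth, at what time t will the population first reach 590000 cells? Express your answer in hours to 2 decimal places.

Set N₀·e^(rt) = 590000: e^(0.7·t) = 590000/26300 = 22.433.
0.7·t = ln(22.433) = 3.1106, so t = 3.1106/0.7 = 4.4436.

4.44 hours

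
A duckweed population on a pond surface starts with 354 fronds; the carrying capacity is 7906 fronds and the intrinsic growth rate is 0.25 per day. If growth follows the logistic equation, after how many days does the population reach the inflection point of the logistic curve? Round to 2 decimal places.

Logistic growth is fastest at N = K/2 = 3953.
A = (K − N₀)/N₀ = 21.333. Set K/(1 + A·e^(−rt)) = K/2 → A·e^(−rt) = 1.
e^(−0.25t) = 1/21.333 = 0.046875, so t = ln(21.333)/0.25 = 3.0603/0.25 = 12.241.

12.24 days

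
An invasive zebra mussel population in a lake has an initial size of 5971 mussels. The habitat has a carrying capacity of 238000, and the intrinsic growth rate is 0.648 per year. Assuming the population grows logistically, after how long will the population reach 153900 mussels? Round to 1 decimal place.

A = (K − N₀)/N₀ = (238000 − 5971)/5971 = 38.859.
Solve 238000/(1 + 38.859·e^(−0.648t)) = 153900: 1 + 38.859·e^(−0.648t) = 1.5465, so e^(−0.648t) = 0.0140625.
−0.648·t = ln(0.0140625) = -4.2642, so t = 4.2642/0.648 = 6.5806.

6.6 years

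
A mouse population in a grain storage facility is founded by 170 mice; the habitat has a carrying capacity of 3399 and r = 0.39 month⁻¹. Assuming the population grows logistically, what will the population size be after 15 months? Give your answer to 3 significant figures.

A = (K − N₀)/N₀ = (3399 − 170)/170 = 18.994.
N(t) = K/(1 + A·e^(−rt)) = 3399/(1 + 18.994×e^(−0.39×15)).
e^(−5.85) = 0.0028799; denominator = 1 + 18.994×0.0028799 = 1.0547.
N = 3399/1.0547 = 3222.71.

3220 mice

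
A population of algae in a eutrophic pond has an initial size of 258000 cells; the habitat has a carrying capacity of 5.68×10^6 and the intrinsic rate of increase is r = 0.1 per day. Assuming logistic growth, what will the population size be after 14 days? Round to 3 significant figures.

919000 cells

A = (K − N₀)/N₀ = (5.68×10^6 − 258000)/258000 = 21.016.
N(t) = K/(1 + A·e^(−rt)) = 5.68×10^6/(1 + 21.016×e^(−0.1×14)).
e^(−1.4) = 0.2466; denominator = 1 + 21.016×0.2466 = 6.1824.
N = 5.68×10^6/6.1824 = 918743.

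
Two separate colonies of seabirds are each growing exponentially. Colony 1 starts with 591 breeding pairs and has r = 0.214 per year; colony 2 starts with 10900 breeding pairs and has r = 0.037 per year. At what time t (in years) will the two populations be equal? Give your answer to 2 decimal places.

16.47 years

Set 591·e^(0.214t) = 10900·e^(0.037t).
e^((0.214 − 0.037)t) = 10900/591 → e^(0.177·t) = 18.443.
0.177·t = ln(18.443) = 2.9147, so t = 2.9147/0.177 = 16.467.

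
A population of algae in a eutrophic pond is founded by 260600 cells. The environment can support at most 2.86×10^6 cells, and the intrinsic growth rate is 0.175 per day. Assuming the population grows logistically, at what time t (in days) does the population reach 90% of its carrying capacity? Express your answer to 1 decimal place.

A = (K − N₀)/N₀ = (2.86×10^6 − 260600)/260600 = 9.9747.
Solve 2.86×10^6/(1 + 9.9747·e^(−0.175t)) = 2.574×10^6: 1 + 9.9747·e^(−0.175t) = 1.1111, so e^(−0.175t) = 0.0111393.
−0.175·t = ln(0.0111393) = -4.4973, so t = 4.4973/0.175 = 25.699.

25.7 days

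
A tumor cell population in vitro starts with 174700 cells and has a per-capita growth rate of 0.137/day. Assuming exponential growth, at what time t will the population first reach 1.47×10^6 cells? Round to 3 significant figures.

Set N₀·e^(rt) = 1.47×10^6: e^(0.137·t) = 1.47×10^6/174700 = 8.4144.
0.137·t = ln(8.4144) = 2.1299, so t = 2.1299/0.137 = 15.547.

15.5 days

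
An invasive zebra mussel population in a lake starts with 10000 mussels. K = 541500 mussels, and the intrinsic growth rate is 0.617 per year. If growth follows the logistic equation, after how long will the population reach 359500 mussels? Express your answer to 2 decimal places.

A = (K − N₀)/N₀ = (541500 − 10000)/10000 = 53.15.
Solve 541500/(1 + 53.15·e^(−0.617t)) = 359500: 1 + 53.15·e^(−0.617t) = 1.5063, so e^(−0.617t) = 0.00952509.
−0.617·t = ln(0.00952509) = -4.6538, so t = 4.6538/0.617 = 7.5427.

7.54 years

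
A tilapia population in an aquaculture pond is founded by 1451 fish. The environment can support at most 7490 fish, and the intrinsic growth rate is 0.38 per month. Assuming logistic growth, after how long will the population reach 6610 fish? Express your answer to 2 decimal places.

A = (K − N₀)/N₀ = (7490 − 1451)/1451 = 4.162.
Solve 7490/(1 + 4.162·e^(−0.38t)) = 6610: 1 + 4.162·e^(−0.38t) = 1.1331, so e^(−0.38t) = 0.0319877.
−0.38·t = ln(0.0319877) = -3.4424, so t = 3.4424/0.38 = 9.059.

9.06 months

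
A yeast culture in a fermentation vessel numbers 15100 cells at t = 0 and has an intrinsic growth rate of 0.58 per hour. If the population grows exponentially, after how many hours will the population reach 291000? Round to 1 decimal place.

5.1 hours

Set N₀·e^(rt) = 291000: e^(0.58·t) = 291000/15100 = 19.272.
0.58·t = ln(19.272) = 2.9586, so t = 2.9586/0.58 = 5.1011.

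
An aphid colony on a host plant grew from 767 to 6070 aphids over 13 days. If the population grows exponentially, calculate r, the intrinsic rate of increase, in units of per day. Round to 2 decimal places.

From N(t) = N₀·e^(rt): e^(r·13) = 6070/767 = 7.914.
r·13 = ln(7.914) = 2.0686, so r = 2.0686/13 = 0.15913.

0.16 per day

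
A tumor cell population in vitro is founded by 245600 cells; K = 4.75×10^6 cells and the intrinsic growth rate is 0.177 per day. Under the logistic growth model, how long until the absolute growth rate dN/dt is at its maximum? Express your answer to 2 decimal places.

16.44 days

Logistic growth is fastest at N = K/2 = 2.375×10^6.
A = (K − N₀)/N₀ = 18.34. Set K/(1 + A·e^(−rt)) = K/2 → A·e^(−rt) = 1.
e^(−0.177t) = 1/18.34 = 0.0545245, so t = ln(18.34)/0.177 = 2.9091/0.177 = 16.436.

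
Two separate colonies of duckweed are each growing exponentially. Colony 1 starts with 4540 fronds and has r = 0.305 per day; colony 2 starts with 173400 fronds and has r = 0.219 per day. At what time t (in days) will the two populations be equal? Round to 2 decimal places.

42.36 days

Set 4540·e^(0.305t) = 173400·e^(0.219t).
e^((0.305 − 0.219)t) = 173400/4540 → e^(0.086·t) = 38.194.
0.086·t = ln(38.194) = 3.6427, so t = 3.6427/0.086 = 42.357.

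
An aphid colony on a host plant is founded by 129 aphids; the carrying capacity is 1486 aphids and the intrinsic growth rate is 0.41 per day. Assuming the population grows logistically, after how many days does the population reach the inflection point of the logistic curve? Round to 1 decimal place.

5.7 days

Logistic growth is fastest at N = K/2 = 743.
A = (K − N₀)/N₀ = 10.519. Set K/(1 + A·e^(−rt)) = K/2 → A·e^(−rt) = 1.
e^(−0.41t) = 1/10.519 = 0.0950626, so t = ln(10.519)/0.41 = 2.3532/0.41 = 5.7396.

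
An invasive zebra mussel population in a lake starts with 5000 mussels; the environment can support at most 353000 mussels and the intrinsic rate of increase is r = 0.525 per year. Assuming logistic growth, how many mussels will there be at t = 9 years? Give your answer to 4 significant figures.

A = (K − N₀)/N₀ = (353000 − 5000)/5000 = 69.6.
N(t) = K/(1 + A·e^(−rt)) = 353000/(1 + 69.6×e^(−0.525×9)).
e^(−4.725) = 0.0088707; denominator = 1 + 69.6×0.0088707 = 1.6174.
N = 353000/1.6174 = 218251.

218300 mussels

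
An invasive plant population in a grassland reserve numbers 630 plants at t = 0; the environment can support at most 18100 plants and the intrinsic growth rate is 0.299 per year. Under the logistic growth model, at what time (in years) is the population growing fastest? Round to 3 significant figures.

Logistic growth is fastest at N = K/2 = 9050.
A = (K − N₀)/N₀ = 27.73. Set K/(1 + A·e^(−rt)) = K/2 → A·e^(−rt) = 1.
e^(−0.299t) = 1/27.73 = 0.0360618, so t = ln(27.73)/0.299 = 3.3225/0.299 = 11.112.

11.1 years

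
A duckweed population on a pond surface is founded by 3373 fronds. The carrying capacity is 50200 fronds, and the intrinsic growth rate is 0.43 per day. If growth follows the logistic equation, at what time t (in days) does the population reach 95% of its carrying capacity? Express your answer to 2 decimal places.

A = (K − N₀)/N₀ = (50200 − 3373)/3373 = 13.883.
Solve 50200/(1 + 13.883·e^(−0.43t)) = 47690: 1 + 13.883·e^(−0.43t) = 1.0526, so e^(−0.43t) = 0.00379111.
−0.43·t = ln(0.00379111) = -5.5751, so t = 5.5751/0.43 = 12.965.

12.97 days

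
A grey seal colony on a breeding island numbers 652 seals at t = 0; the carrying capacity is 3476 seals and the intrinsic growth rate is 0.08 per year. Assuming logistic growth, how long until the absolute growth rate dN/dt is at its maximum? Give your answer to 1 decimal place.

18.3 years

Logistic growth is fastest at N = K/2 = 1738.
A = (K − N₀)/N₀ = 4.3313. Set K/(1 + A·e^(−rt)) = K/2 → A·e^(−rt) = 1.
e^(−0.08t) = 1/4.3313 = 0.230878, so t = ln(4.3313)/0.08 = 1.4659/0.08 = 18.323.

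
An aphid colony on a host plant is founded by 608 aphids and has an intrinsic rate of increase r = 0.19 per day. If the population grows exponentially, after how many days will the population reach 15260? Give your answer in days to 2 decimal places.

16.96 days

Set N₀·e^(rt) = 15260: e^(0.19·t) = 15260/608 = 25.099.
0.19·t = ln(25.099) = 3.2228, so t = 3.2228/0.19 = 16.962.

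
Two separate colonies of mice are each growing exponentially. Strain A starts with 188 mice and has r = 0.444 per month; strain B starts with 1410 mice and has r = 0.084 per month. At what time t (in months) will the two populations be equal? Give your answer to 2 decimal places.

Set 188·e^(0.444t) = 1410·e^(0.084t).
e^((0.444 − 0.084)t) = 1410/188 → e^(0.36·t) = 7.5.
0.36·t = ln(7.5) = 2.0149, so t = 2.0149/0.36 = 5.597.

5.60 months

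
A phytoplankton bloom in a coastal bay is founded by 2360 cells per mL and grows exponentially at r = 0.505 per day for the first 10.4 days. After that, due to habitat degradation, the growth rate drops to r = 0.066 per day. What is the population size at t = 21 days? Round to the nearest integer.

Phase 1: N(10.4) = 2360·e^(0.505×10.4) = 2360·e^5.252 = 450637.
Phase 2 runs for 21 − 10.4 = 10.6 days at r = 0.066.
N(21) = 450637·e^(0.066×10.6) = 450637·e^0.6996 = 907108.

907108 cells per mL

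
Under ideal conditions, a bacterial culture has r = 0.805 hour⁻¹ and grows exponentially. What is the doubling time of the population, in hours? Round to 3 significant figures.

0.861 hours

Doubling time t_d = ln(2)/r = 0.6931/0.805 = 0.86105.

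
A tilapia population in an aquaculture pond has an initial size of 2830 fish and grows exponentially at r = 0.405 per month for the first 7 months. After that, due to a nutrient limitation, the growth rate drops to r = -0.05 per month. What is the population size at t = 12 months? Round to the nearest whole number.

Phase 1: N(7) = 2830·e^(0.405×7) = 2830·e^2.835 = 48196.
Phase 2 runs for 12 − 7 = 5 months at r = -0.05.
N(12) = 48196·e^(-0.05×5) = 48196·e^-0.25 = 37535.1.

37535 fish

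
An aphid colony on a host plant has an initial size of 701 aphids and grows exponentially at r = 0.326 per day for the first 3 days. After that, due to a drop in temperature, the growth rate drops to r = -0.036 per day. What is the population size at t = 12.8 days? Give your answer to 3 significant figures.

1310 aphids

Phase 1: N(3) = 701·e^(0.326×3) = 701·e^0.978 = 1864.05.
Phase 2 runs for 12.8 − 3 = 9.8 days at r = -0.036.
N(12.8) = 1864.05·e^(-0.036×9.8) = 1864.05·e^-0.3528 = 1309.9.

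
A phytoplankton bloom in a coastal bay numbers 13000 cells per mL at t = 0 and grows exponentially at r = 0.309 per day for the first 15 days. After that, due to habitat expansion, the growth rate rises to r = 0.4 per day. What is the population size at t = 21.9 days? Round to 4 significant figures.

21160000 cells per mL

Phase 1: N(15) = 13000·e^(0.309×15) = 13000·e^4.635 = 1.339363×10^6.
Phase 2 runs for 21.9 − 15 = 6.9 days at r = 0.4.
N(21.9) = 1.339363×10^6·e^(0.4×6.9) = 1.339363×10^6·e^2.76 = 2.116172×10^7.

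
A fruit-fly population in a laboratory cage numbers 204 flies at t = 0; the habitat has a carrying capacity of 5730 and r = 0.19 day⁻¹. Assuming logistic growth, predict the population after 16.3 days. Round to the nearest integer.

A = (K − N₀)/N₀ = (5730 − 204)/204 = 27.088.
N(t) = K/(1 + A·e^(−rt)) = 5730/(1 + 27.088×e^(−0.19×16.3)).
e^(−3.097) = 0.045185; denominator = 1 + 27.088×0.045185 = 2.224.
N = 5730/2.224 = 2576.47.

2576 flies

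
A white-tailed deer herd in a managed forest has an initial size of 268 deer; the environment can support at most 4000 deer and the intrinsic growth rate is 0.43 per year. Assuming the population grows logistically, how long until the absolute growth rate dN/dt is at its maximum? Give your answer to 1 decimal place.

Logistic growth is fastest at N = K/2 = 2000.
A = (K − N₀)/N₀ = 13.925. Set K/(1 + A·e^(−rt)) = K/2 → A·e^(−rt) = 1.
e^(−0.43t) = 1/13.925 = 0.0718114, so t = ln(13.925)/0.43 = 2.6337/0.43 = 6.1249.

6.1 years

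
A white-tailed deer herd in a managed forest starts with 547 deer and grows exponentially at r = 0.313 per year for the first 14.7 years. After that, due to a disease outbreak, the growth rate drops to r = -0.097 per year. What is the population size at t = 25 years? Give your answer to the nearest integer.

20059 deer

Phase 1: N(14.7) = 547·e^(0.313×14.7) = 547·e^4.601 = 54477.8.
Phase 2 runs for 25 − 14.7 = 10.3 years at r = -0.097.
N(25) = 54477.8·e^(-0.097×10.3) = 54477.8·e^-0.9991 = 20059.3.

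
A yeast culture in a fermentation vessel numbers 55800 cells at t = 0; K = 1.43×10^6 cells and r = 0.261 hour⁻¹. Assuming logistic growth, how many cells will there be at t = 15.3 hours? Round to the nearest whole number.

983429 cells

A = (K − N₀)/N₀ = (1.43×10^6 − 55800)/55800 = 24.627.
N(t) = K/(1 + A·e^(−rt)) = 1.43×10^6/(1 + 24.627×e^(−0.261×15.3)).
e^(−3.993) = 0.018439; denominator = 1 + 24.627×0.018439 = 1.4541.
N = 1.43×10^6/1.4541 = 983429.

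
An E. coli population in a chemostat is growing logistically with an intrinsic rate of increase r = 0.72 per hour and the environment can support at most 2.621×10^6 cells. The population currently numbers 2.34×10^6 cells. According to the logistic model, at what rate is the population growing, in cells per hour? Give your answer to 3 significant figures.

181000 cells per hour

dN/dt = rN(1 − N/K) = 0.72 × 2.34×10^6 × (1 − 2.34×10^6/2.621×10^6).
1 − 2.34×10^6/2.621×10^6 = 0.10721; dN/dt = 0.72 × 2.34×10^6 × 0.10721 = 1.80629×10^5.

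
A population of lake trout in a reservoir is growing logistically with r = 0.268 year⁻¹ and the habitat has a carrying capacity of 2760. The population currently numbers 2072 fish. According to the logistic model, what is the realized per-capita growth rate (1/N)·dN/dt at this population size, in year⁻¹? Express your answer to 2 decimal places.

0.07 per year

(1/N)·dN/dt = r(1 − N/K) = 0.268 × (1 − 2072/2760).
= 0.268 × 0.24928 = 0.066806.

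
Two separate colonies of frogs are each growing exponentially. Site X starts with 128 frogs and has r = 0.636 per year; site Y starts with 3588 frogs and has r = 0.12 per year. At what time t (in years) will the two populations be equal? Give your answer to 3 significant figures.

Set 128·e^(0.636t) = 3588·e^(0.12t).
e^((0.636 − 0.12)t) = 3588/128 → e^(0.516·t) = 28.031.
0.516·t = ln(28.031) = 3.3333, so t = 3.3333/0.516 = 6.4599.

6.46 years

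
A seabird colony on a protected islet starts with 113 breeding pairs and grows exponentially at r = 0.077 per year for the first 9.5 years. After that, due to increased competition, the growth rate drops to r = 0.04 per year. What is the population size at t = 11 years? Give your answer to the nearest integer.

249 breeding pairs

Phase 1: N(9.5) = 113·e^(0.077×9.5) = 113·e^0.7315 = 234.836.
Phase 2 runs for 11 − 9.5 = 1.5 years at r = 0.04.
N(11) = 234.836·e^(0.04×1.5) = 234.836·e^0.06 = 249.358.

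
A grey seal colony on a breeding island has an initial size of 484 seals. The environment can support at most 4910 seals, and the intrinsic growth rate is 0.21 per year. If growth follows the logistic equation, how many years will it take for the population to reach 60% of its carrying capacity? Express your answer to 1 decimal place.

12.5 years

A = (K − N₀)/N₀ = (4910 − 484)/484 = 9.1446.
Solve 4910/(1 + 9.1446·e^(−0.21t)) = 2946: 1 + 9.1446·e^(−0.21t) = 1.6667, so e^(−0.21t) = 0.0729025.
−0.21·t = ln(0.0729025) = -2.6186, so t = 2.6186/0.21 = 12.47.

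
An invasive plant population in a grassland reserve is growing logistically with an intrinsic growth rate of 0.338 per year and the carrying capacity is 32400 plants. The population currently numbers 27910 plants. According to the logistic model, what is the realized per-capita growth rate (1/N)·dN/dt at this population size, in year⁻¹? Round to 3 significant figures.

0.0468 per year

(1/N)·dN/dt = r(1 − N/K) = 0.338 × (1 − 27910/32400).
= 0.338 × 0.13858 = 0.04684.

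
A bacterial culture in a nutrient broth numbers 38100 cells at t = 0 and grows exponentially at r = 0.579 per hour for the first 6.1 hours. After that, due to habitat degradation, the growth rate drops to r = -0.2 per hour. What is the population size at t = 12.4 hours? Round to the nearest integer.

Phase 1: N(6.1) = 38100·e^(0.579×6.1) = 38100·e^3.532 = 1.302596×10^6.
Phase 2 runs for 12.4 − 6.1 = 6.3 hours at r = -0.2.
N(12.4) = 1.302596×10^6·e^(-0.2×6.3) = 1.302596×10^6·e^-1.26 = 369487.

369487 cells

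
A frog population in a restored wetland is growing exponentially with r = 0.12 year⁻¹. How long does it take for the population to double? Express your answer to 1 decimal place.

Doubling time t_d = ln(2)/r = 0.6931/0.12 = 5.7762.

5.8 years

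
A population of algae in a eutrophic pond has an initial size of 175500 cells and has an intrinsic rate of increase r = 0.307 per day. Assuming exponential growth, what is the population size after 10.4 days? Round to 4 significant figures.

4275000 cells

N(t) = N₀·e^(rt) = 175500 × e^(0.307×10.4) = 175500 × e^3.193.
e^3.193 ≈ 24.357, so N ≈ 175500 × 24.357 = 4.274571×10^6.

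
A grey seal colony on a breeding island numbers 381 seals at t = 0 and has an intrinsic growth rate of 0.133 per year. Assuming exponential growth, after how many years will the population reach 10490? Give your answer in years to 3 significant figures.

Set N₀·e^(rt) = 10490: e^(0.133·t) = 10490/381 = 27.533.
0.133·t = ln(27.533) = 3.3154, so t = 3.3154/0.133 = 24.928.

24.9 years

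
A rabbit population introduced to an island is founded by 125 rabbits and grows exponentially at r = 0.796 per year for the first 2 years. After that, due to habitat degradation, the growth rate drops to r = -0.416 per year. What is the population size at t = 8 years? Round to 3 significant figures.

Phase 1: N(2) = 125·e^(0.796×2) = 125·e^1.592 = 614.196.
Phase 2 runs for 8 − 2 = 6 years at r = -0.416.
N(8) = 614.196·e^(-0.416×6) = 614.196·e^-2.496 = 50.6183.

50.6 rabbits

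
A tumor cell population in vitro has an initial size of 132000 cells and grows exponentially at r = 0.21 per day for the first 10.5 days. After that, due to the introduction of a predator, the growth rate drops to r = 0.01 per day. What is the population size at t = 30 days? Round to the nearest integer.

Phase 1: N(10.5) = 132000·e^(0.21×10.5) = 132000·e^2.205 = 1.197273×10^6.
Phase 2 runs for 30 − 10.5 = 19.5 days at r = 0.01.
N(30) = 1.197273×10^6·e^(0.01×19.5) = 1.197273×10^6·e^0.195 = 1.455059×10^6.

1455059 cells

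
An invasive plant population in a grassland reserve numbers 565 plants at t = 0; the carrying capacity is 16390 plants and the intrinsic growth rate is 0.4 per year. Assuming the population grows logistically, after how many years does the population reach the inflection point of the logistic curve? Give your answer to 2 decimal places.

Logistic growth is fastest at N = K/2 = 8195.
A = (K − N₀)/N₀ = 28.009. Set K/(1 + A·e^(−rt)) = K/2 → A·e^(−rt) = 1.
e^(−0.4t) = 1/28.009 = 0.035703, so t = ln(28.009)/0.4 = 3.3325/0.4 = 8.3313.

8.33 years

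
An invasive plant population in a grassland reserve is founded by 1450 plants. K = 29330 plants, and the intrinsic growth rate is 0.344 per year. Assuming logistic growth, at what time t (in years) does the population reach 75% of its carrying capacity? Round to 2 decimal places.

11.79 years

A = (K − N₀)/N₀ = (29330 − 1450)/1450 = 19.228.
Solve 29330/(1 + 19.228·e^(−0.344t)) = 21997.5: 1 + 19.228·e^(−0.344t) = 1.3333, so e^(−0.344t) = 0.0173362.
−0.344·t = ln(0.0173362) = -4.055, so t = 4.055/0.344 = 11.788.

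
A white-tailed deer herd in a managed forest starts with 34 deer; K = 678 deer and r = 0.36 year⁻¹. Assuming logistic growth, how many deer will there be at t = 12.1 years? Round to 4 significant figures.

A = (K − N₀)/N₀ = (678 − 34)/34 = 18.941.
N(t) = K/(1 + A·e^(−rt)) = 678/(1 + 18.941×e^(−0.36×12.1)).
e^(−4.356) = 0.01283; denominator = 1 + 18.941×0.01283 = 1.243.
N = 678/1.243 = 545.451.

545.5 deer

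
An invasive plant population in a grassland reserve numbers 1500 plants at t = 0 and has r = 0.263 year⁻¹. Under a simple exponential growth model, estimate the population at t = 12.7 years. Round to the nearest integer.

N(t) = N₀·e^(rt) = 1500 × e^(0.263×12.7) = 1500 × e^3.34.
e^3.34 ≈ 28.222, so N ≈ 1500 × 28.222 = 42332.9.

42333 plants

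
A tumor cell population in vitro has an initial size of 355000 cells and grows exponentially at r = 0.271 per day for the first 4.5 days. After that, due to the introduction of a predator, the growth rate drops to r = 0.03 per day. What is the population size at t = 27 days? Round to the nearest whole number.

Phase 1: N(4.5) = 355000·e^(0.271×4.5) = 355000·e^1.22 = 1.201851×10^6.
Phase 2 runs for 27 − 4.5 = 22.5 days at r = 0.03.
N(27) = 1.201851×10^6·e^(0.03×22.5) = 1.201851×10^6·e^0.675 = 2.360474×10^6.

2360474 cells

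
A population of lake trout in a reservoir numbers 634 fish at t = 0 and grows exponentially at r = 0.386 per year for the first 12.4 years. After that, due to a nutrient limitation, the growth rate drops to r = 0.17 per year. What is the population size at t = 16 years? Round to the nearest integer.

Phase 1: N(12.4) = 634·e^(0.386×12.4) = 634·e^4.786 = 75997.
Phase 2 runs for 16 − 12.4 = 3.6 years at r = 0.17.
N(16) = 75997·e^(0.17×3.6) = 75997·e^0.612 = 140147.

140147 fish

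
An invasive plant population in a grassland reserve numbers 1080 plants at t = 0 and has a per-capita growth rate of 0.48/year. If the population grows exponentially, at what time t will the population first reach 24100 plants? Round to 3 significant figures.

Set N₀·e^(rt) = 24100: e^(0.48·t) = 24100/1080 = 22.315.
0.48·t = ln(22.315) = 3.1053, so t = 3.1053/0.48 = 6.4693.

6.47 years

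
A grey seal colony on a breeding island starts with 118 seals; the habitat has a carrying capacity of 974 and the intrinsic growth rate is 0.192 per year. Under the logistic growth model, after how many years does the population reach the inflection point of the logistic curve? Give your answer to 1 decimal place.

10.3 years

Logistic growth is fastest at N = K/2 = 487.
A = (K − N₀)/N₀ = 7.2542. Set K/(1 + A·e^(−rt)) = K/2 → A·e^(−rt) = 1.
e^(−0.192t) = 1/7.2542 = 0.13785, so t = ln(7.2542)/0.192 = 1.9816/0.192 = 10.321.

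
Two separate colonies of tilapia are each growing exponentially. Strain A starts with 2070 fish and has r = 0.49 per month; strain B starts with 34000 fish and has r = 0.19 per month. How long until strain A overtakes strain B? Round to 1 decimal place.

9.3 months

Set 2070·e^(0.49t) = 34000·e^(0.19t).
e^((0.49 − 0.19)t) = 34000/2070 → e^(0.3·t) = 16.425.
0.3·t = ln(16.425) = 2.7988, so t = 2.7988/0.3 = 9.3294.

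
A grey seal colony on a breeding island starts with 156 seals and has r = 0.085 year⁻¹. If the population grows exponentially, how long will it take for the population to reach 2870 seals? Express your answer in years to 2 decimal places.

34.26 years

Set N₀·e^(rt) = 2870: e^(0.085·t) = 2870/156 = 18.397.
0.085·t = ln(18.397) = 2.9122, so t = 2.9122/0.085 = 34.261.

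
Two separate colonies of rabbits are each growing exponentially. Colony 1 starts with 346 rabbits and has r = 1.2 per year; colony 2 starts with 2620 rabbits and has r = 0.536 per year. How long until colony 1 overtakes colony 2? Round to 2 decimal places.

Set 346·e^(1.2t) = 2620·e^(0.536t).
e^((1.2 − 0.536)t) = 2620/346 → e^(0.664·t) = 7.5723.
0.664·t = ln(7.5723) = 2.0245, so t = 2.0245/0.664 = 3.0489.

3.05 years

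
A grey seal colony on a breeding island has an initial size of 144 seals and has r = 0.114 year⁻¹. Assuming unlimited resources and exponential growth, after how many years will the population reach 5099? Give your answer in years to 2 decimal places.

Set N₀·e^(rt) = 5099: e^(0.114·t) = 5099/144 = 35.41.
0.114·t = ln(35.41) = 3.567, so t = 3.567/0.114 = 31.289.

31.29 years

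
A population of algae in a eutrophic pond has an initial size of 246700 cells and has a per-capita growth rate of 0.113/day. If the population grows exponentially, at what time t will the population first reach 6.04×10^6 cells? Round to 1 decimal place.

28.3 days

Set N₀·e^(rt) = 6.04×10^6: e^(0.113·t) = 6.04×10^6/246700 = 24.483.
0.113·t = ln(24.483) = 3.198, so t = 3.198/0.113 = 28.301.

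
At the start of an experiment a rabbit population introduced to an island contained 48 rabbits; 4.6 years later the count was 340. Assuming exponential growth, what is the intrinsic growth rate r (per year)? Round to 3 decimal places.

From N(t) = N₀·e^(rt): e^(r·4.6) = 340/48 = 7.0833.
r·4.6 = ln(7.0833) = 1.9577, so r = 1.9577/4.6 = 0.4256.

0.426 per year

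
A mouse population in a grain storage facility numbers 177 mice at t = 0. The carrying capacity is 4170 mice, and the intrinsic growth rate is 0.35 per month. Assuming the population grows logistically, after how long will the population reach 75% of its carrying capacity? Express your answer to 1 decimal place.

12.0 months

A = (K − N₀)/N₀ = (4170 − 177)/177 = 22.559.
Solve 4170/(1 + 22.559·e^(−0.35t)) = 3127.5: 1 + 22.559·e^(−0.35t) = 1.3333, so e^(−0.35t) = 0.0147759.
−0.35·t = ln(0.0147759) = -4.2148, so t = 4.2148/0.35 = 12.042.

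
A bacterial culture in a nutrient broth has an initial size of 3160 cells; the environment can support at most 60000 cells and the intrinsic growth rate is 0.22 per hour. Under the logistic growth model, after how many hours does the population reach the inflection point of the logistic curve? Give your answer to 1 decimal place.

13.1 hours

Logistic growth is fastest at N = K/2 = 30000.
A = (K − N₀)/N₀ = 17.987. Set K/(1 + A·e^(−rt)) = K/2 → A·e^(−rt) = 1.
e^(−0.22t) = 1/17.987 = 0.0555947, so t = ln(17.987)/0.22 = 2.8897/0.22 = 13.135.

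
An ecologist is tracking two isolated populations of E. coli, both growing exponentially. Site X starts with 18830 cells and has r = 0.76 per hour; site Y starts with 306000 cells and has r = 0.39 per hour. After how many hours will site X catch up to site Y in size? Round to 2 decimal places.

Set 18830·e^(0.76t) = 306000·e^(0.39t).
e^((0.76 − 0.39)t) = 306000/18830 → e^(0.37·t) = 16.251.
0.37·t = ln(16.251) = 2.7881, so t = 2.7881/0.37 = 7.5355.

7.54 hours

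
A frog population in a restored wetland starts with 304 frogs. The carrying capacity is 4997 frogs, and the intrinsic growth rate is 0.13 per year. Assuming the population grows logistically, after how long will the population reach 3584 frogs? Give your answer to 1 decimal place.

A = (K − N₀)/N₀ = (4997 − 304)/304 = 15.438.
Solve 4997/(1 + 15.438·e^(−0.13t)) = 3584: 1 + 15.438·e^(−0.13t) = 1.3943, so e^(−0.13t) = 0.0255386.
−0.13·t = ln(0.0255386) = -3.6676, so t = 3.6676/0.13 = 28.212.

28.2 years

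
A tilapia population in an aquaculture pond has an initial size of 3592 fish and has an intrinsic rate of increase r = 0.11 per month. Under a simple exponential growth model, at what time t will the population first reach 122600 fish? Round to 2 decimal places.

32.09 months

Set N₀·e^(rt) = 122600: e^(0.11·t) = 122600/3592 = 34.131.
0.11·t = ln(34.131) = 3.5302, so t = 3.5302/0.11 = 32.093.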